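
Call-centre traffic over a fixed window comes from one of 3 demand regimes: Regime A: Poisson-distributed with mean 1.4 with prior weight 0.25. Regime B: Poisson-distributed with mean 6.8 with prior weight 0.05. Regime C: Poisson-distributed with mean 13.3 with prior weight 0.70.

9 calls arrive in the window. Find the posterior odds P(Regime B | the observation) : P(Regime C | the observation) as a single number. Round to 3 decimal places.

0.113

Only the two components matter; the odds are (w_i f_i(x)) / (w_j f_j(x)).
Evaluate each component's likelihood at the observed value:
  f_A = e^(−1.4)·1.4^9/9! = 1.40403e-05
  f_B = e^(−6.8)·6.8^9/9! = 0.0954146
  f_C = e^(−13.3)·13.3^9/9! = 0.0600876
Odds = (0.05/0.70) × (0.0954146/0.0600876) = 0.0714286 × 1.58792 ≈ 0.113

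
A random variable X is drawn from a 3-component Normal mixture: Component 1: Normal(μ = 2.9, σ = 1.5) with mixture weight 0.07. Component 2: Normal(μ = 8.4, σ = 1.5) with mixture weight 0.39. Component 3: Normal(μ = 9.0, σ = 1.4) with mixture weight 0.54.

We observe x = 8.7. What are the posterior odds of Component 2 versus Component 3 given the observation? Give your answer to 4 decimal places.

0.6761

Since P(k|x) ∝ π_k f_k(x), the posterior odds are π_i f_i(x) / (π_j f_j(x)).
Normal densities:
  L_1 = (1/(1.5·√(2π)))·exp(−(8.7−2.9)²/(2·1.5²)) = 0.265962·exp(-7.47556) = 0.000150739
  L_2 = (1/(1.5·√(2π)))·exp(−(8.7−8.4)²/(2·1.5²)) = 0.265962·exp(-0.02000) = 0.260695
  L_3 = (1/(1.4·√(2π)))·exp(−(8.7−9.0)²/(2·1.4²)) = 0.284959·exp(-0.02296) = 0.278491
0.101671 / 0.150385 ≈ 0.6761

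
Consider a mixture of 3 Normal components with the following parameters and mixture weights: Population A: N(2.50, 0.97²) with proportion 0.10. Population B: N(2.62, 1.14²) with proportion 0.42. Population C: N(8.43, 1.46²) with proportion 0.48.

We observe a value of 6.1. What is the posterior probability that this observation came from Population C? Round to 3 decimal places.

Apply Bayes' rule: the posterior for each component is proportional to its prior times its likelihood at x.
Evaluate each component's likelihood at the observed value:
  L_A = (1/(0.97·√(2π)))·exp(−(6.1−2.50)²/(2·0.97²)) = 0.411281·exp(-6.88702) = 0.000419896
  L_B = (1/(1.14·√(2π)))·exp(−(6.1−2.62)²/(2·1.14²)) = 0.349949·exp(-4.65928) = 0.00331517
  L_C = (1/(1.46·√(2π)))·exp(−(6.1−8.43)²/(2·1.46²)) = 0.273248·exp(-1.27343) = 0.0764737
Prior × likelihood for each component:
  π_A·L_A = 0.10 × 0.000419896 = 4.19896e-05
  π_B·L_B = 0.42 × 0.00331517 = 0.00139237
  π_C·L_C = 0.48 × 0.0764737 = 0.0367074
Sum: 4.19896e-05 + 0.00139237 + 0.0367074 = 0.0381417
P(Population C | 6.1) ≈ 0.962

0.962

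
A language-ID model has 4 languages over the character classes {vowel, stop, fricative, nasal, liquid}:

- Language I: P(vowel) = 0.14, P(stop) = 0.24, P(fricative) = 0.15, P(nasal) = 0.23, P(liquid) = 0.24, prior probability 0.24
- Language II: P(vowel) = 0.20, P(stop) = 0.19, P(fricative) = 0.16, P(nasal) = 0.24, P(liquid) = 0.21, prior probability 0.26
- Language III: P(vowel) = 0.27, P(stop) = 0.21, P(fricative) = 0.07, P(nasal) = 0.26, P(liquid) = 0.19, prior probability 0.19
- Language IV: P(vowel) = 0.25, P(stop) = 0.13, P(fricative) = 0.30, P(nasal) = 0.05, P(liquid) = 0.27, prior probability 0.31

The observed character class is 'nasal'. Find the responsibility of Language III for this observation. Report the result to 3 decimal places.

Apply Bayes' rule: the posterior for each component is proportional to its prior times its likelihood at x.
Categorical probabilities:
  L_I = 0.23
  L_II = 0.24
  L_III = 0.26
  L_IV = 0.05
Unnormalised posteriors:
  π_I·L_I = 0.24 × 0.23 = 0.0552
  π_II·L_II = 0.26 × 0.24 = 0.0624
  π_III·L_III = 0.19 × 0.26 = 0.0494
  π_IV·L_IV = 0.31 × 0.05 = 0.0155
Sum: 0.0552 + 0.0624 + 0.0494 + 0.0155 = 0.1825
So the posterior for Language III is 0.0494 / 0.1825 ≈ 0.271.

0.271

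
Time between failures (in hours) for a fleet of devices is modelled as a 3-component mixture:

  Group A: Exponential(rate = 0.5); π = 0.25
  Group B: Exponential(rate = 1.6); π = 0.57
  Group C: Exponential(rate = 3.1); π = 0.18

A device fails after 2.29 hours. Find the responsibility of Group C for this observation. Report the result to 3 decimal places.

Posterior ∝ prior × likelihood, so P(k | x) ∝ π_k f_k(x); normalise over all components.
Evaluate each component's likelihood at the observed value:
  L_A = 0.5·e^(−0.5·2.29) = 0.5·e^(−1.1450) = 0.159112
  L_B = 1.6·e^(−1.6·2.29) = 1.6·e^(−3.6640) = 0.0410077
  L_C = 3.1·e^(−3.1·2.29) = 3.1·e^(−7.0990) = 0.00256038
Prior × likelihood for each component:
  π_A·L_A = 0.25 × 0.159112 = 0.039778
  π_B·L_B = 0.57 × 0.0410077 = 0.0233744
  π_C·L_C = 0.18 × 0.00256038 = 0.000460869
Evidence: 0.039778 + 0.0233744 + 0.000460869 = 0.0636132
P(Group C | 2.29 hours) = 0.000460869 / 0.0636132 ≈ 0.007

0.007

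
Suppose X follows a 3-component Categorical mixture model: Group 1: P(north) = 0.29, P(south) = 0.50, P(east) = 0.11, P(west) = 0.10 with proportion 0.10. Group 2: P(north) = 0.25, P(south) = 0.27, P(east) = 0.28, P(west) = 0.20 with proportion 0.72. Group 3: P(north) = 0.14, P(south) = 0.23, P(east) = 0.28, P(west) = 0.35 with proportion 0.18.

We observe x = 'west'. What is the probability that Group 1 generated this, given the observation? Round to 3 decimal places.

0.046

Apply Bayes' rule: the posterior for each component is proportional to its prior times its likelihood at x.
Component likelihoods at x = 'west':
  f_1 = 0.1
  f_2 = 0.2
  f_3 = 0.35
Multiply by the mixture weights:
  π_1·f_1 = 0.10 × 0.1 = 0.01
  π_2·f_2 = 0.72 × 0.2 = 0.144
  π_3·f_3 = 0.18 × 0.35 = 0.063
Denominator: 0.01 + 0.144 + 0.063 = 0.217
Responsibility of Group 1: 0.01 / 0.217 ≈ 0.046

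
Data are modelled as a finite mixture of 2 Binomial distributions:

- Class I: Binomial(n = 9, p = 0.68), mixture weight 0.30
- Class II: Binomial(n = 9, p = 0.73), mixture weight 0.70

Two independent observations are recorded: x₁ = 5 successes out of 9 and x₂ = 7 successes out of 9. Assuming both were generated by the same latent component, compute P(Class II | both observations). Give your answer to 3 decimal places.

Apply Bayes' rule: the posterior for each component is proportional to its prior times its likelihood at x.
Since both observations come from the same component, the likelihood for component k is f_k(x₁)·f_k(x₂).
  f_I = [0.192095] × [0.247836] = 0.047608
  f_II = [0.138816] × [0.289928] = 0.0402467
Weight by the priors:
  π_I·f_I = 0.30 × 0.047608 = 0.0142824
  π_II·f_II = 0.70 × 0.0402467 = 0.0281727
Normaliser: 0.0142824 + 0.0281727 = 0.0424551
P(Class II | x₁,x₂) = 0.0281727 / 0.0424551 ≈ 0.664

0.664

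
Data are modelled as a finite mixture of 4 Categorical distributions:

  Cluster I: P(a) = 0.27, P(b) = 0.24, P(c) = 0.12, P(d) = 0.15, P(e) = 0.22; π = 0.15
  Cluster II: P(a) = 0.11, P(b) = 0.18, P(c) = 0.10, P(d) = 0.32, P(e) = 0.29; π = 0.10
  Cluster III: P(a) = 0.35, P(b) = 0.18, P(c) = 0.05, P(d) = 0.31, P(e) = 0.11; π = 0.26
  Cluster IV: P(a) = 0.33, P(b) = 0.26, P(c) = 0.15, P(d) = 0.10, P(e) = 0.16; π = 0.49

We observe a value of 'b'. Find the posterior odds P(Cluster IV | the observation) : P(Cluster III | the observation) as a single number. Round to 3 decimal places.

2.722

Posterior odds = (π_i f_i(x)) / (π_j f_j(x)); the normalising sum cancels.
Component likelihoods at x = 'b':
  p_I = P(b | comp) = 0.24
  p_II = P(b | comp) = 0.18
  p_III = P(b | comp) = 0.18
  p_IV = P(b | comp) = 0.26
Odds = (0.49/0.26) × (0.26/0.18) = 1.88462 × 1.44444 ≈ 2.722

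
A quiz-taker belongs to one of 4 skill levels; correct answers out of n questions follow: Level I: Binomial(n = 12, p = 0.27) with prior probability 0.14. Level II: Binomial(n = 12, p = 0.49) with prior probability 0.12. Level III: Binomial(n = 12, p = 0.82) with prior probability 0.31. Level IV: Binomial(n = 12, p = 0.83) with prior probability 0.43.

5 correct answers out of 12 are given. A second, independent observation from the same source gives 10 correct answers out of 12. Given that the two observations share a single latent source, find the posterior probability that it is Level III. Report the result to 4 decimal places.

By Bayes' theorem, P(k | x) = w_k f_k(x) / Σ_j w_j f_j(x).
Since both observations come from the same component, the likelihood for component k is f_k(x₁)·f_k(x₂).
  p_I = [0.125546] × [7.24148e-05] = 9.09141e-06
  p_II = [0.200769] × [0.0136976] = 0.00275006
  p_III = [0.00179764] × [0.293919] = 0.000528359
  p_IV = [0.00128014] × [0.295953] = 0.000378862
Unnormalised posteriors:
  w_I·p_I = 0.14 × 9.09141e-06 = 1.2728e-06
  w_II·p_II = 0.12 × 0.00275006 = 0.000330007
  w_III·p_III = 0.31 × 0.000528359 = 0.000163791
  w_IV·p_IV = 0.43 × 0.000378862 = 0.000162911
Sum: 1.2728e-06 + 0.000330007 + 0.000163791 + 0.000162911 = 0.000657982
P(Level III | x₁,x₂) = 0.000163791 / 0.000657982 ≈ 0.2489

0.2489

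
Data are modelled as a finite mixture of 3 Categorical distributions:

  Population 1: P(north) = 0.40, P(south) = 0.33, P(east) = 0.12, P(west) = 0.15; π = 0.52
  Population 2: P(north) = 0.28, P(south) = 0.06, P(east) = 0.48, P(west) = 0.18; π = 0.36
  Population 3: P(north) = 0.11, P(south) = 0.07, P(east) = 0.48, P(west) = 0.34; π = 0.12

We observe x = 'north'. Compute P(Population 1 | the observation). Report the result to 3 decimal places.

P(component k | x) = π_k·f_k(x) / marginal(x), where marginal(x) = Σ_j π_j·f_j(x).
Component likelihoods at x = 'north':
  p_1 = 0.4
  p_2 = 0.28
  p_3 = 0.11
Unnormalised posteriors:
  π_1·p_1 = 0.52 × 0.4 = 0.208
  π_2·p_2 = 0.36 × 0.28 = 0.1008
  π_3·p_3 = 0.12 × 0.11 = 0.0132
Normaliser: 0.208 + 0.1008 + 0.0132 = 0.322
P(Population 1 | the observation) ≈ 0.646

0.646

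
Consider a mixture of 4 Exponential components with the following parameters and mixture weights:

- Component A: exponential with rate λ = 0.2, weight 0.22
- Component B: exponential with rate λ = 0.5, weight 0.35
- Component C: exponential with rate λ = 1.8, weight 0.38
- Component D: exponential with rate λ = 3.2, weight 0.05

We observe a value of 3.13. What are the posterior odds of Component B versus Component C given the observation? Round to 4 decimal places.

14.9667

The posterior odds equal the prior odds times the likelihood ratio: (P(Z=i)/P(Z=j))·(f_i(x)/f_j(x)).
Component likelihoods at x = 3.13:
  L_A = 0.2·e^(−0.2·3.13) = 0.2·e^(−0.6260) = 0.106945
  L_B = 0.5·e^(−0.5·3.13) = 0.5·e^(−1.5650) = 0.104544
  L_C = 1.8·e^(−1.8·3.13) = 1.8·e^(−5.6340) = 0.00643365
  L_D = 3.2·e^(−3.2·3.13) = 3.2·e^(−10.0160) = 0.000142974
Posterior odds = (P(Z=B)·L_B) / (P(Z=C)·L_C) = (0.35·0.104544) / (0.38·0.00643365) = 0.0365904 / 0.00244479 ≈ 14.9667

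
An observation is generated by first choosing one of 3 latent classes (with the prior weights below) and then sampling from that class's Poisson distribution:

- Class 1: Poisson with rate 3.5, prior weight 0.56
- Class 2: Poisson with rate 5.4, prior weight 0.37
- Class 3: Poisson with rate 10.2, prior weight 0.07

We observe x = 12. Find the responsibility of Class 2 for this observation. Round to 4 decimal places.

0.2343

By Bayes' theorem, P(k | x) = π_k f_k(x) / Σ_j π_j f_j(x).
Component likelihoods at x = 12:
  f_1 = e^(−3.5)·3.5^12/12! = 0.000213034
  f_2 = e^(−5.4)·5.4^12/12! = 0.00579693
  f_3 = e^(−10.2)·10.2^12/12! = 0.098415
Multiply by the mixture weights:
  π_1·f_1 = 0.56 × 0.000213034 = 0.000119299
  π_2·f_2 = 0.37 × 0.00579693 = 0.00214486
  π_3·f_3 = 0.07 × 0.098415 = 0.00688905
Denominator: 0.000119299 + 0.00214486 + 0.00688905 = 0.00915321
So the posterior for Class 2 is 0.00214486 / 0.00915321 ≈ 0.2343.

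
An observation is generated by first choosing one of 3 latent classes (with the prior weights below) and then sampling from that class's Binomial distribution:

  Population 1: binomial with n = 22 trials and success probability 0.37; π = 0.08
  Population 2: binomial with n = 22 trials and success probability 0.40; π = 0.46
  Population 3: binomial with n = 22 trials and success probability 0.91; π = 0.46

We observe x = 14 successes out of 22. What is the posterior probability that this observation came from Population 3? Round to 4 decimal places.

0.0229

The responsibility of component k is π_k f_k(x) divided by Σ_j π_j f_j(x).
Component likelihoods at x = 14 successes out of 22:
  L_1 = C(22,14)·0.37^14·0.63^8 = 319770·9.01206e-07·0.0248156 = 0.00715132
  L_2 = C(22,14)·0.40^14·0.60^8 = 319770·2.68435e-06·0.0167962 = 0.0144174
  L_3 = C(22,14)·0.91^14·0.09^8 = 319770·0.267042·4.30467e-09 = 0.000367585
Weight by the priors:
  π_1·L_1 = 0.08 × 0.00715132 = 0.000572106
  π_2·L_2 = 0.46 × 0.0144174 = 0.00663201
  π_3·L_3 = 0.46 × 0.000367585 = 0.000169089
Denominator: 0.000572106 + 0.00663201 + 0.000169089 = 0.00737321
So the posterior for Population 3 is 0.000169089 / 0.00737321 ≈ 0.0229.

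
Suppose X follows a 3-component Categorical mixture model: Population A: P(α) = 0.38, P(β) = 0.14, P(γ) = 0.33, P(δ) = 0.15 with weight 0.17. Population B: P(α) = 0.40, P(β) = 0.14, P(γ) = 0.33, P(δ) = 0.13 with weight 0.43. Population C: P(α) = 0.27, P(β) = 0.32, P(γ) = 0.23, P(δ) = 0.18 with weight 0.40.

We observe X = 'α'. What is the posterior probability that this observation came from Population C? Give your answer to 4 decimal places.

The responsibility of component k is π_k f_k(x) divided by Σ_j π_j f_j(x).
Component likelihoods at x = 'α':
  p_A = 0.38
  p_B = 0.4
  p_C = 0.27
Unnormalised posteriors:
  π_A·p_A = 0.17 × 0.38 = 0.0646
  π_B·p_B = 0.43 × 0.4 = 0.172
  π_C·p_C = 0.40 × 0.27 = 0.108
Marginal: 0.0646 + 0.172 + 0.108 = 0.3446
P(Population C | 'α') = 0.108 / 0.3446 ≈ 0.3134

0.3134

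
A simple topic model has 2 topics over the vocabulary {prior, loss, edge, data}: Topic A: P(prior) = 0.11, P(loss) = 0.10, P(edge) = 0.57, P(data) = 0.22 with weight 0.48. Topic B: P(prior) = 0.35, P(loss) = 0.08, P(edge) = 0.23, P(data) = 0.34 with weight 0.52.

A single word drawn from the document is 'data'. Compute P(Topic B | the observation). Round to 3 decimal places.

0.626

P(component k | x) = π_k·f_k(x) / marginal(x), where marginal(x) = Σ_j π_j·f_j(x).
Categorical probabilities:
  f_A = P(data | comp) = 0.22
  f_B = P(data | comp) = 0.34
Weight by the priors:
  π_A·f_A = 0.48 × 0.22 = 0.1056
  π_B·f_B = 0.52 × 0.34 = 0.1768
Normaliser: 0.1056 + 0.1768 = 0.2824
P(Topic B | 'data') ≈ 0.626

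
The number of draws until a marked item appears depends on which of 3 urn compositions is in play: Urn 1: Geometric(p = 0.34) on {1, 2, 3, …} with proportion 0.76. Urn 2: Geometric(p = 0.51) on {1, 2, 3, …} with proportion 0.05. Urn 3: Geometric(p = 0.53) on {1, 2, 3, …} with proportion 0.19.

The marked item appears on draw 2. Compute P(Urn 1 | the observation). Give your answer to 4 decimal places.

0.7403

By Bayes' theorem, P(k | x) = w_k f_k(x) / Σ_j w_j f_j(x).
Component likelihoods at x = 2:
  L_1 = 0.34·(1−0.34)^1 = 0.34·0.66 = 0.2244
  L_2 = 0.51·(1−0.51)^1 = 0.51·0.49 = 0.2499
  L_3 = 0.53·(1−0.53)^1 = 0.53·0.47 = 0.2491
Weight by the priors:
  w_1·L_1 = 0.76 × 0.2244 = 0.170544
  w_2·L_2 = 0.05 × 0.2499 = 0.012495
  w_3·L_3 = 0.19 × 0.2491 = 0.047329
Normaliser: 0.170544 + 0.012495 + 0.047329 = 0.230368
So the posterior for Urn 1 is 0.170544 / 0.230368 ≈ 0.7403.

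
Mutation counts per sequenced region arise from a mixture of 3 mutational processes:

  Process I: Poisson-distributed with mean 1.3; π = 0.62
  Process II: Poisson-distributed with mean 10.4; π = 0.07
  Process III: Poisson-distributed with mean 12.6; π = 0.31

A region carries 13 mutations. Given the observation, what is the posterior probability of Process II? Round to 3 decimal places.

The responsibility of component k is π_k f_k(x) divided by Σ_j π_j f_j(x).
Poisson probabilities:
  f_I = e^(−1.3)·1.3^13/13! = 1.32556e-09
  f_II = e^(−10.4)·10.4^13/13! = 0.0813749
  f_III = e^(−12.6)·12.6^13/13! = 0.109251
Weight by the priors:
  π_I·f_I = 0.62 × 1.32556e-09 = 8.21849e-10
  π_II·f_II = 0.07 × 0.0813749 = 0.00569624
  π_III·f_III = 0.31 × 0.109251 = 0.0338679
Evidence: 8.21849e-10 + 0.00569624 + 0.0338679 = 0.0395641
P(Process II | the observation) ≈ 0.144

0.144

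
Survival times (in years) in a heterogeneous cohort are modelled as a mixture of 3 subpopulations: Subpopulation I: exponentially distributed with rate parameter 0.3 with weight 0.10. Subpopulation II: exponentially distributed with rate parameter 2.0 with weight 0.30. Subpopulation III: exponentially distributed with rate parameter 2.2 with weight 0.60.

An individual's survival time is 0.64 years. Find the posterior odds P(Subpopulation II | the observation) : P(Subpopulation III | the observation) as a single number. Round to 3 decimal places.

The posterior odds equal the prior odds times the likelihood ratio: (P(Z=i)/P(Z=j))·(f_i(x)/f_j(x)).
Evaluate each component's likelihood at the observed value:
  f_I = 0.3·e^(−0.3·0.64) = 0.3·e^(−0.1920) = 0.247592
  f_II = 2.0·e^(−2.0·0.64) = 2.0·e^(−1.2800) = 0.556075
  f_III = 2.2·e^(−2.2·0.64) = 2.2·e^(−1.4080) = 0.538191
Odds = (0.30/0.60) × (0.556075/0.538191) = 0.5 × 1.03323 ≈ 0.517

0.517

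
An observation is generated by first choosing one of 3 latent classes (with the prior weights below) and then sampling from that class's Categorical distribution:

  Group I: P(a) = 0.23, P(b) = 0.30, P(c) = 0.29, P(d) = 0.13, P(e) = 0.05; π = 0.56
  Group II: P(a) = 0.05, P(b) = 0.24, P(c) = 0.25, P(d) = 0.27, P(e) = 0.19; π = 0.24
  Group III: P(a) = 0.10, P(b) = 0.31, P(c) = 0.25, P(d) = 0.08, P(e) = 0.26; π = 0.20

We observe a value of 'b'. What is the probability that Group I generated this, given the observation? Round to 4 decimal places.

0.5841

Posterior ∝ prior × likelihood, so P(k | x) ∝ π_k f_k(x); normalise over all components.
Component likelihoods at x = 'b':
  f_I = P(b | comp) = 0.30
  f_II = P(b | comp) = 0.24
  f_III = P(b | comp) = 0.31
Unnormalised posteriors:
  π_I·f_I = 0.56 × 0.3 = 0.168
  π_II·f_II = 0.24 × 0.24 = 0.0576
  π_III·f_III = 0.20 × 0.31 = 0.062
Denominator: 0.168 + 0.0576 + 0.062 = 0.2876
P(Group I | data) ≈ 0.5841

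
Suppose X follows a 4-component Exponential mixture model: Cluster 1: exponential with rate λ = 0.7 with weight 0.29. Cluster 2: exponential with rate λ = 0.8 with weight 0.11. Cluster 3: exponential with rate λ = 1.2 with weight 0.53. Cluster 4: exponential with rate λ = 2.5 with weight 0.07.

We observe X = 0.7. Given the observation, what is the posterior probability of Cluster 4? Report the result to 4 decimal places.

0.0634

The responsibility of component k is π_k f_k(x) divided by Σ_j π_j f_j(x).
Component likelihoods at x = 0.7:
  L_1 = 0.7·e^(−0.7·0.7) = 0.7·e^(−0.4900) = 0.428838
  L_2 = 0.8·e^(−0.8·0.7) = 0.8·e^(−0.5600) = 0.456967
  L_3 = 1.2·e^(−1.2·0.7) = 1.2·e^(−0.8400) = 0.518053
  L_4 = 2.5·e^(−2.5·0.7) = 2.5·e^(−1.7500) = 0.434435
Prior × likelihood for each component:
  π_1·L_1 = 0.29 × 0.428838 = 0.124363
  π_2·L_2 = 0.11 × 0.456967 = 0.0502664
  π_3·L_3 = 0.53 × 0.518053 = 0.274568
  π_4·L_4 = 0.07 × 0.434435 = 0.0304104
Normaliser: 0.124363 + 0.0502664 + 0.274568 + 0.0304104 = 0.479608
Responsibility of Cluster 4: 0.0304104 / 0.479608 ≈ 0.0634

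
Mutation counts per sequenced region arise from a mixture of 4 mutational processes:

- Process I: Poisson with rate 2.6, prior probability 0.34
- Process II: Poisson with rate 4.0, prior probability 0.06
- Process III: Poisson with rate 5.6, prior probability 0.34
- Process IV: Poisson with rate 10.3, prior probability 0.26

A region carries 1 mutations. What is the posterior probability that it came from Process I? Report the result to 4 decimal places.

The responsibility of component k is π_k f_k(x) divided by Σ_j π_j f_j(x).
Component likelihoods at x = 1 mutations:
  L_I = 0.193111
  L_II = 0.0732626
  L_III = 0.020708
  L_IV = 0.000346421
Multiply by the mixture weights:
  π_I·L_I = 0.34 × 0.193111 = 0.0656578
  π_II·L_II = 0.06 × 0.0732626 = 0.00439575
  π_III·L_III = 0.34 × 0.020708 = 0.00704073
  π_IV·L_IV = 0.26 × 0.000346421 = 9.00694e-05
Marginal: 0.0656578 + 0.00439575 + 0.00704073 + 9.00694e-05 = 0.0771844
Responsibility of Process I: 0.0656578 / 0.0771844 ≈ 0.8507

0.8507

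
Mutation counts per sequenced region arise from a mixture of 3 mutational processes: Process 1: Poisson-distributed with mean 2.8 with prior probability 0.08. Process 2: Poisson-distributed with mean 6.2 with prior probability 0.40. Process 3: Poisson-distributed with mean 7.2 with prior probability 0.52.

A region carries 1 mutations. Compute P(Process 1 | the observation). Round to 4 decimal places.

0.6350

Posterior ∝ prior × likelihood, so P(k | x) ∝ P(Z=k) f_k(x); normalise over all components.
Component likelihoods at x = 1 mutations:
  f_1 = e^(−2.8)·2.8^1/1! = 0.170268
  f_2 = e^(−6.2)·6.2^1/1! = 0.0125825
  f_3 = e^(−7.2)·7.2^1/1! = 0.00537542
Multiply by the mixture weights:
  P(Z=1)·f_1 = 0.08 × 0.170268 = 0.0136215
  P(Z=2)·f_2 = 0.40 × 0.0125825 = 0.00503299
  P(Z=3)·f_3 = 0.52 × 0.00537542 = 0.00279522
Normaliser: 0.0136215 + 0.00503299 + 0.00279522 = 0.0214497
P(Process 1 | data) = 0.0136215 / 0.0214497 ≈ 0.6350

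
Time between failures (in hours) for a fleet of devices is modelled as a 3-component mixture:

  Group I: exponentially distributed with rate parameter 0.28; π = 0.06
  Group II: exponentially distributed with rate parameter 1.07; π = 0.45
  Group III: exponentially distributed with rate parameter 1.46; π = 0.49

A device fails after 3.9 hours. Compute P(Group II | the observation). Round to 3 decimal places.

0.480

P(component k | x) = P(Z=k)·f_k(x) / marginal(x), where marginal(x) = Σ_j P(Z=j)·f_j(x).
Evaluate each component's likelihood at the observed value:
  p_I = 0.0939525
  p_II = 0.0164844
  p_III = 0.00491451
Multiply by the mixture weights:
  P(Z=I)·p_I = 0.06 × 0.0939525 = 0.00563715
  P(Z=II)·p_II = 0.45 × 0.0164844 = 0.00741798
  P(Z=III)·p_III = 0.49 × 0.00491451 = 0.00240811
Normaliser: 0.00563715 + 0.00741798 + 0.00240811 = 0.0154632
P(Group II | x) ≈ 0.480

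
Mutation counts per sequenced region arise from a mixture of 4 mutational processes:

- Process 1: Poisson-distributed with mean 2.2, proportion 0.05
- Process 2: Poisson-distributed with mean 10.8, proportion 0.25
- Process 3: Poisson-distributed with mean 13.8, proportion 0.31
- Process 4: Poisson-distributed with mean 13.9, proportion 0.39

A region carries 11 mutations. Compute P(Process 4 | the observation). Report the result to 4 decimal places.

The responsibility of component k is π_k f_k(x) divided by Σ_j π_j f_j(x).
Evaluate each component's likelihood at the observed value:
  L_1 = e^(−2.2)·2.2^11/11! = 1.62198e-05
  L_2 = e^(−10.8)·10.8^11/11! = 0.119159
  L_3 = e^(−13.8)·13.8^11/11! = 0.0879529
  L_4 = e^(−13.9)·13.9^11/11! = 0.0861616
Weight by the priors:
  π_1·L_1 = 0.05 × 1.62198e-05 = 8.10991e-07
  π_2·L_2 = 0.25 × 0.119159 = 0.0297896
  π_3·L_3 = 0.31 × 0.0879529 = 0.0272654
  π_4·L_4 = 0.39 × 0.0861616 = 0.033603
Evidence: 8.10991e-07 + 0.0297896 + 0.0272654 + 0.033603 = 0.0906589
P(Process 4 | the observation) = 0.033603 / 0.0906589 ≈ 0.3707

0.3707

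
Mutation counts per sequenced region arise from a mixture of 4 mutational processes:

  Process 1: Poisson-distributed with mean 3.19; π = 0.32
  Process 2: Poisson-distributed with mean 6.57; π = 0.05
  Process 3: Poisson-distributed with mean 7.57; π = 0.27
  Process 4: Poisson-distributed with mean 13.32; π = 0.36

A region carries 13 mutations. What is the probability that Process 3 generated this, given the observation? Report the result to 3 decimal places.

Apply Bayes' rule: the posterior for each component is proportional to its prior times its likelihood at x.
Poisson probabilities:
  p_1 = e^(−3.19)·3.19^13/13! = 2.34207e-05
  p_2 = e^(−6.57)·6.57^13/13! = 0.00956654
  p_3 = e^(−7.57)·7.57^13/13! = 0.0222002
  p_4 = e^(−13.32)·13.32^13/13! = 0.109515
Weight by the priors:
  π_1·p_1 = 0.32 × 2.34207e-05 = 7.49461e-06
  π_2·p_2 = 0.05 × 0.00956654 = 0.000478327
  π_3·p_3 = 0.27 × 0.0222002 = 0.00599405
  π_4·p_4 = 0.36 × 0.109515 = 0.0394253
Denominator: 7.49461e-06 + 0.000478327 + 0.00599405 + 0.0394253 = 0.0459051
Responsibility of Process 3: 0.00599405 / 0.0459051 ≈ 0.131

0.131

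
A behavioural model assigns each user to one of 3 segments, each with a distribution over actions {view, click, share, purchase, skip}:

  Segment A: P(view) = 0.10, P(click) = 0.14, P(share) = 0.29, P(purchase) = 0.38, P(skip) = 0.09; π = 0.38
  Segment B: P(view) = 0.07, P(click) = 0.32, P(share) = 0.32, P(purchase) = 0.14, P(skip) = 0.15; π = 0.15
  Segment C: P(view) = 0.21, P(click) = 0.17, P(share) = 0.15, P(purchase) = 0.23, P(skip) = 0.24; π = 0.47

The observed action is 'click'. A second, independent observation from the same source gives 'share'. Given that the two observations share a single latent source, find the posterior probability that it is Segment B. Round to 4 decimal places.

Posterior ∝ prior × likelihood, so P(k | x) ∝ π_k f_k(x); normalise over all components.
Since both observations come from the same component, the likelihood for component k is f_k(x₁)·f_k(x₂).
  L_A = [P(click | comp) = 0.14] × [0.29] = 0.0406
  L_B = [P(click | comp) = 0.32] × [0.32] = 0.1024
  L_C = [P(click | comp) = 0.17] × [0.15] = 0.0255
Unnormalised posteriors:
  π_A·L_A = 0.38 × 0.0406 = 0.015428
  π_B·L_B = 0.15 × 0.1024 = 0.01536
  π_C·L_C = 0.47 × 0.0255 = 0.011985
Evidence: 0.015428 + 0.01536 + 0.011985 = 0.042773
Responsibility of Segment B: 0.01536 / 0.042773 ≈ 0.3591

0.3591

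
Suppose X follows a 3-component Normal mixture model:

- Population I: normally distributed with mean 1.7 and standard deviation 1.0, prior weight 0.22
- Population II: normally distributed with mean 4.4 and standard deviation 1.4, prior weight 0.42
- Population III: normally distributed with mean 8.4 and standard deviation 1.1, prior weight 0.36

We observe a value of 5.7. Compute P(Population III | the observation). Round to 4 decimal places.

Posterior ∝ prior × likelihood, so P(k | x) ∝ π_k f_k(x); normalise over all components.
Normal densities:
  L_I = 0.00013383
  L_II = 0.18516
  L_III = 0.0178341
Prior × likelihood for each component:
  π_I·L_I = 0.22 × 0.00013383 = 2.94426e-05
  π_II·L_II = 0.42 × 0.18516 = 0.0777673
  π_III·L_III = 0.36 × 0.0178341 = 0.00642026
Denominator: 2.94426e-05 + 0.0777673 + 0.00642026 = 0.084217
So the posterior for Population III is 0.00642026 / 0.084217 ≈ 0.0762.

0.0762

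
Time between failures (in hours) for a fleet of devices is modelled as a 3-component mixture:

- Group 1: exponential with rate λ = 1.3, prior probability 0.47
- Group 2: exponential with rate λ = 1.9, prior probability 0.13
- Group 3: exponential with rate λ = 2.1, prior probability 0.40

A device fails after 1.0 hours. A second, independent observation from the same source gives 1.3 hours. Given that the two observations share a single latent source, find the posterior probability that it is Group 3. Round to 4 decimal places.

0.2349

The responsibility of component k is P(Z=k) f_k(x) divided by Σ_j P(Z=j) f_j(x).
Since both observations come from the same component, the likelihood for component k is f_k(x₁)·f_k(x₂).
  p_1 = [0.354291] × [0.239875] = 0.0849858
  p_2 = [0.28418] × [0.160711] = 0.045671
  p_3 = [0.257158] × [0.136961] = 0.0352206
Weight by the priors:
  P(Z=1)·p_1 = 0.47 × 0.0849858 = 0.0399433
  P(Z=2)·p_2 = 0.13 × 0.045671 = 0.00593723
  P(Z=3)·p_3 = 0.40 × 0.0352206 = 0.0140882
Denominator: 0.0399433 + 0.00593723 + 0.0140882 = 0.0599688
P(Group 3 | data) ≈ 0.2349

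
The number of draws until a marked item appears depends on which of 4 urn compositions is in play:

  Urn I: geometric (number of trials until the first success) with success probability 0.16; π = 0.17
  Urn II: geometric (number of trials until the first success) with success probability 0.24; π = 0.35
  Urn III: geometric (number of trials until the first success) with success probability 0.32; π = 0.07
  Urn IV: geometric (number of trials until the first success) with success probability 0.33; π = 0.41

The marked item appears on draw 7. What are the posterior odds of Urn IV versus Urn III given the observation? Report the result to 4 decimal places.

The posterior odds equal the prior odds times the likelihood ratio: (π_i/π_j)·(f_i(x)/f_j(x)).
Evaluate each component's likelihood at the observed value:
  L_I = 0.0562077
  L_II = 0.046248
  L_III = 0.0316376
  L_IV = 0.0298513
Posterior odds = (π_IV·L_IV) / (π_III·L_III) = (0.41·0.0298513) / (0.07·0.0316376) = 0.012239 / 0.00221463 ≈ 5.5264

5.5264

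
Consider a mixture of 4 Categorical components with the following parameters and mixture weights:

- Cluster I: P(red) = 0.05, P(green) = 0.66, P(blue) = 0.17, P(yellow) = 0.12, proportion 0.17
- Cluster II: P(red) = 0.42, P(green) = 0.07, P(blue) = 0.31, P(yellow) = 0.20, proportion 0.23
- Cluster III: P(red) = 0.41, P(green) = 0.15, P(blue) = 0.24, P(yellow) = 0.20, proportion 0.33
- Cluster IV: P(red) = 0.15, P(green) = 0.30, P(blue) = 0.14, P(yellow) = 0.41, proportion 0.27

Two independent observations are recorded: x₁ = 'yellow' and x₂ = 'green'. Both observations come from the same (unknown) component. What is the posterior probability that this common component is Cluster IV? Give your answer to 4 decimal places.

Posterior ∝ prior × likelihood, so P(k | x) ∝ π_k f_k(x); normalise over all components.
Since both observations come from the same component, the likelihood for component k is f_k(x₁)·f_k(x₂).
  p_I = [0.12] × [0.66] = 0.0792
  p_II = [0.2] × [0.07] = 0.014
  p_III = [0.2] × [0.15] = 0.03
  p_IV = [0.41] × [0.3] = 0.123
Unnormalised posteriors:
  π_I·p_I = 0.17 × 0.0792 = 0.013464
  π_II·p_II = 0.23 × 0.014 = 0.00322
  π_III·p_III = 0.33 × 0.03 = 0.0099
  π_IV·p_IV = 0.27 × 0.123 = 0.03321
Marginal: 0.013464 + 0.00322 + 0.0099 + 0.03321 = 0.059794
So the posterior for Cluster IV is 0.03321 / 0.059794 ≈ 0.5554.

0.5554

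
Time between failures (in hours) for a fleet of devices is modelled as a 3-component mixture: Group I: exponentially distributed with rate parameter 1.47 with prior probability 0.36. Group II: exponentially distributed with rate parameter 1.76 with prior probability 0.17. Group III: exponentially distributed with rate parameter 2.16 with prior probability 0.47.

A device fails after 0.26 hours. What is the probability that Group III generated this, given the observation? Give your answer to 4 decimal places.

0.5126

Apply Bayes' rule: the posterior for each component is proportional to its prior times its likelihood at x.
Exponential densities:
  L_I = 1.47·e^(−1.47·0.26) = 1.47·e^(−0.3822) = 1.00307
  L_II = 1.76·e^(−1.76·0.26) = 1.76·e^(−0.4576) = 1.11373
  L_III = 2.16·e^(−2.16·0.26) = 2.16·e^(−0.5616) = 1.23184
Unnormalised posteriors:
  π_I·L_I = 0.36 × 1.00307 = 0.361104
  π_II·L_II = 0.17 × 1.11373 = 0.189334
  π_III·L_III = 0.47 × 1.23184 = 0.578964
Evidence: 0.361104 + 0.189334 + 0.578964 = 1.1294
So the posterior for Group III is 0.578964 / 1.1294 ≈ 0.5126.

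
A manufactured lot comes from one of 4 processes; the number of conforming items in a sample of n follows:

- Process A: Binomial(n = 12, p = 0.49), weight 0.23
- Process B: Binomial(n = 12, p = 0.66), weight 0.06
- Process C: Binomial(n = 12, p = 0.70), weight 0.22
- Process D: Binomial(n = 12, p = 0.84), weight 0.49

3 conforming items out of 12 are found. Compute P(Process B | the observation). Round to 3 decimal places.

0.016

The responsibility of component k is P(Z=k) f_k(x) divided by Σ_j P(Z=j) f_j(x).
Binomial probabilities:
  L_A = 0.0604147
  L_B = 0.0038403
  L_C = 0.00148528
  L_D = 8.96067e-06
Prior × likelihood for each component:
  P(Z=A)·L_A = 0.23 × 0.0604147 = 0.0138954
  P(Z=B)·L_B = 0.06 × 0.0038403 = 0.000230418
  P(Z=C)·L_C = 0.22 × 0.00148528 = 0.000326761
  P(Z=D)·L_D = 0.49 × 8.96067e-06 = 4.39073e-06
Marginal: 0.0138954 + 0.000230418 + 0.000326761 + 4.39073e-06 = 0.0144569
P(Process B | 3 conforming items out of 12) = 0.000230418 / 0.0144569 ≈ 0.016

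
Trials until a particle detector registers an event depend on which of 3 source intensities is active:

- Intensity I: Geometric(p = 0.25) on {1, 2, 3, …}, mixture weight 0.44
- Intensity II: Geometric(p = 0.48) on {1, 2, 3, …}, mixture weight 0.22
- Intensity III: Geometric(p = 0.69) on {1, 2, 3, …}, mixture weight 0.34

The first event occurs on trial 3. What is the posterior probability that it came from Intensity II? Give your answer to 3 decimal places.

Posterior ∝ prior × likelihood, so P(k | x) ∝ π_k f_k(x); normalise over all components.
Evaluate each component's likelihood at the observed value:
  f_I = 0.140625
  f_II = 0.129792
  f_III = 0.066309
Weight by the priors:
  π_I·f_I = 0.44 × 0.140625 = 0.061875
  π_II·f_II = 0.22 × 0.129792 = 0.0285542
  π_III·f_III = 0.34 × 0.066309 = 0.0225451
Sum: 0.061875 + 0.0285542 + 0.0225451 = 0.112974
P(Intensity II | the observation) = 0.0285542 / 0.112974 ≈ 0.253

0.253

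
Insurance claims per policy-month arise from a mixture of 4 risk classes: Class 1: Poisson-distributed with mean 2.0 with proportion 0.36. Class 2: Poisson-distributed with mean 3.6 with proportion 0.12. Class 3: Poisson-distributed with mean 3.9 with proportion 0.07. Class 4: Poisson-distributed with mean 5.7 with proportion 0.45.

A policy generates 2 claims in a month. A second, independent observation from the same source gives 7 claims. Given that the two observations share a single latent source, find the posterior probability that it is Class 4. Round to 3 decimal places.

0.634

P(component k | x) = π_k·f_k(x) / marginal(x), where marginal(x) = Σ_j π_j·f_j(x).
Since both observations come from the same component, the likelihood for component k is f_k(x₁)·f_k(x₂).
  L_1 = [e^(−2.0)·2.0^2/2! = 0.270671] × [0.00343709] = 0.000930318
  L_2 = [e^(−3.6)·3.6^2/2! = 0.177058] × [0.0424841] = 0.00752215
  L_3 = [e^(−3.9)·3.9^2/2! = 0.15394] × [0.0551154] = 0.00848446
  L_4 = [e^(−5.7)·5.7^2/2! = 0.0543552] × [0.129782] = 0.00705433
Multiply by the mixture weights:
  π_1·L_1 = 0.36 × 0.000930318 = 0.000334915
  π_2·L_2 = 0.12 × 0.00752215 = 0.000902657
  π_3·L_3 = 0.07 × 0.00848446 = 0.000593912
  π_4·L_4 = 0.45 × 0.00705433 = 0.00317445
Denominator: 0.000334915 + 0.000902657 + 0.000593912 + 0.00317445 = 0.00500593
P(Class 4 | x₁, x₂) ≈ 0.634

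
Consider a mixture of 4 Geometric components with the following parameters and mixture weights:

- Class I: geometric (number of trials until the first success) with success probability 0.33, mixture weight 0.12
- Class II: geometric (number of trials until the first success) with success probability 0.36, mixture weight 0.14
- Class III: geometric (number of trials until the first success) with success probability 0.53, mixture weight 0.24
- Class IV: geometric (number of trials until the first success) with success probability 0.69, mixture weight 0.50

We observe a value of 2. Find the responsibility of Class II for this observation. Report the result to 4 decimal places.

0.1430

The responsibility of component k is π_k f_k(x) divided by Σ_j π_j f_j(x).
Evaluate each component's likelihood at the observed value:
  f_I = 0.2211
  f_II = 0.2304
  f_III = 0.2491
  f_IV = 0.2139
Multiply by the mixture weights:
  π_I·f_I = 0.12 × 0.2211 = 0.026532
  π_II·f_II = 0.14 × 0.2304 = 0.032256
  π_III·f_III = 0.24 × 0.2491 = 0.059784
  π_IV·f_IV = 0.50 × 0.2139 = 0.10695
Marginal: 0.026532 + 0.032256 + 0.059784 + 0.10695 = 0.225522
Responsibility of Class II: 0.032256 / 0.225522 ≈ 0.1430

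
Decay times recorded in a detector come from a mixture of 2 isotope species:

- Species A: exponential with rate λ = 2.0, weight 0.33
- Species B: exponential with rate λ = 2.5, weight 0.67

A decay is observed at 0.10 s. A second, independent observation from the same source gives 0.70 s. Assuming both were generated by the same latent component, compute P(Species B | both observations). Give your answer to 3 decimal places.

0.680

By Bayes' theorem, P(k | x) = P(Z=k) f_k(x) / Σ_j P(Z=j) f_j(x).
Since both observations come from the same component, the likelihood for component k is f_k(x₁)·f_k(x₂).
  p_A = [2.0·e^(−2.0·0.10) = 2.0·e^(−0.2000) = 1.63746] × [0.493194] = 0.807586
  p_B = [2.5·e^(−2.5·0.10) = 2.5·e^(−0.2500) = 1.947] × [0.434435] = 0.845846
Multiply by the mixture weights:
  P(Z=A)·p_A = 0.33 × 0.807586 = 0.266503
  P(Z=B)·p_B = 0.67 × 0.845846 = 0.566716
Denominator: 0.266503 + 0.566716 = 0.83322
Responsibility of Species B: 0.566716 / 0.83322 ≈ 0.680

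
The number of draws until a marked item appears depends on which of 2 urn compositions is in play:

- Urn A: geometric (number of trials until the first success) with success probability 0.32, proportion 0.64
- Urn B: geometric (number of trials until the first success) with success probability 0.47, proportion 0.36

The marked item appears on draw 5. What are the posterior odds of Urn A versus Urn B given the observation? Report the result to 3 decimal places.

3.280

Since P(k|x) ∝ π_k f_k(x), the posterior odds are π_i f_i(x) / (π_j f_j(x)).
Evaluate each component's likelihood at the observed value:
  p_A = 0.0684204
  p_B = 0.0370853
0.0437891 / 0.0133507 ≈ 3.280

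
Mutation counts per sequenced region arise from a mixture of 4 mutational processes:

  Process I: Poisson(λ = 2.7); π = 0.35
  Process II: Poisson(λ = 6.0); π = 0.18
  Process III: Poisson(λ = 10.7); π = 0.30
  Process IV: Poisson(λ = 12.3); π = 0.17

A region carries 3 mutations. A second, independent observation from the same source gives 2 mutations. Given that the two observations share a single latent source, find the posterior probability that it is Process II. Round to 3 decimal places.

0.037

P(component k | x) = w_k·f_k(x) / marginal(x), where marginal(x) = Σ_j w_j·f_j(x).
Since both observations come from the same component, the likelihood for component k is f_k(x₁)·f_k(x₂).
  L_I = [e^(−2.7)·2.7^3/3! = 0.220468] × [0.244964] = 0.0540067
  L_II = [e^(−6.0)·6.0^3/3! = 0.0892351] × [0.0446175] = 0.00398145
  L_III = [e^(−10.7)·10.7^3/3! = 0.00460309] × [0.00129058] = 5.94067e-06
  L_IV = [e^(−12.3)·12.3^3/3! = 0.0014117] × [0.000344317] = 4.86071e-07
Multiply by the mixture weights:
  w_I·L_I = 0.35 × 0.0540067 = 0.0189023
  w_II·L_II = 0.18 × 0.00398145 = 0.000716661
  w_III·L_III = 0.30 × 5.94067e-06 = 1.7822e-06
  w_IV·L_IV = 0.17 × 4.86071e-07 = 8.26321e-08
Evidence: 0.0189023 + 0.000716661 + 1.7822e-06 + 8.26321e-08 = 0.0196209
P(Process II | x) ≈ 0.037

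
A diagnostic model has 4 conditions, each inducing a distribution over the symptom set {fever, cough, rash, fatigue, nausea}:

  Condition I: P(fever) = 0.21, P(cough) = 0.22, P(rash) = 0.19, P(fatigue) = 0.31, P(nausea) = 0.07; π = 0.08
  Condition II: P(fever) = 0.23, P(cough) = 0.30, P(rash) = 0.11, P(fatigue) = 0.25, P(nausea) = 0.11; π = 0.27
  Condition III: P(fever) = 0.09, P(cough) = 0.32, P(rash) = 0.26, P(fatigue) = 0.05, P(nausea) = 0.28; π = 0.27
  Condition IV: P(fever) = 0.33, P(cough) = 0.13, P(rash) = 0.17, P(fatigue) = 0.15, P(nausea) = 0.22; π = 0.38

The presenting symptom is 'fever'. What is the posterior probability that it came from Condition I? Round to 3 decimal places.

By Bayes' theorem, P(k | x) = π_k f_k(x) / Σ_j π_j f_j(x).
Evaluate each component's likelihood at the observed value:
  p_I = P(fever | comp) = 0.21
  p_II = P(fever | comp) = 0.23
  p_III = P(fever | comp) = 0.09
  p_IV = P(fever | comp) = 0.33
Prior × likelihood for each component:
  π_I·p_I = 0.08 × 0.21 = 0.0168
  π_II·p_II = 0.27 × 0.23 = 0.0621
  π_III·p_III = 0.27 × 0.09 = 0.0243
  π_IV·p_IV = 0.38 × 0.33 = 0.1254
Marginal: 0.0168 + 0.0621 + 0.0243 + 0.1254 = 0.2286
P(Condition I | 'fever') ≈ 0.073

0.073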